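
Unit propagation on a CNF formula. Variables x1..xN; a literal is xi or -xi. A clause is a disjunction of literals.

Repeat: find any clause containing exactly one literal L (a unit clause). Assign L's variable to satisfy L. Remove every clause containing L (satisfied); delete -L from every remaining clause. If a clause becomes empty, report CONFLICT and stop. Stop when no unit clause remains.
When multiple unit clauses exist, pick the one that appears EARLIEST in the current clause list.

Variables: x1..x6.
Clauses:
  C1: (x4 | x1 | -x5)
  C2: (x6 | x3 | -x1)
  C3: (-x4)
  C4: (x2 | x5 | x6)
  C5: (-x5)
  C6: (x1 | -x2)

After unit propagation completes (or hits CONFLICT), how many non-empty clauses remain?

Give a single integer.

unit clause [-4] forces x4=F; simplify:
  drop 4 from [4, 1, -5] -> [1, -5]
  satisfied 1 clause(s); 5 remain; assigned so far: [4]
unit clause [-5] forces x5=F; simplify:
  drop 5 from [2, 5, 6] -> [2, 6]
  satisfied 2 clause(s); 3 remain; assigned so far: [4, 5]

Answer: 3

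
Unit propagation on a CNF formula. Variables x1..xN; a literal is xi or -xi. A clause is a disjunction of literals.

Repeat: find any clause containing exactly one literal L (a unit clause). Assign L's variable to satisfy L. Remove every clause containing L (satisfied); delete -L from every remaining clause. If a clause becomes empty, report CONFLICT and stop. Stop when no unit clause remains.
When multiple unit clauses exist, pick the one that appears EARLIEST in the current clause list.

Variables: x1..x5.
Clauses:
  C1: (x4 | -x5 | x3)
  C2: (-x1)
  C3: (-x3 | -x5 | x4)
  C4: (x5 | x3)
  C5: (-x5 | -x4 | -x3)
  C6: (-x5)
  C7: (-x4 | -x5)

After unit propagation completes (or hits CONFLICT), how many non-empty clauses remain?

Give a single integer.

Answer: 0

Derivation:
unit clause [-1] forces x1=F; simplify:
  satisfied 1 clause(s); 6 remain; assigned so far: [1]
unit clause [-5] forces x5=F; simplify:
  drop 5 from [5, 3] -> [3]
  satisfied 5 clause(s); 1 remain; assigned so far: [1, 5]
unit clause [3] forces x3=T; simplify:
  satisfied 1 clause(s); 0 remain; assigned so far: [1, 3, 5]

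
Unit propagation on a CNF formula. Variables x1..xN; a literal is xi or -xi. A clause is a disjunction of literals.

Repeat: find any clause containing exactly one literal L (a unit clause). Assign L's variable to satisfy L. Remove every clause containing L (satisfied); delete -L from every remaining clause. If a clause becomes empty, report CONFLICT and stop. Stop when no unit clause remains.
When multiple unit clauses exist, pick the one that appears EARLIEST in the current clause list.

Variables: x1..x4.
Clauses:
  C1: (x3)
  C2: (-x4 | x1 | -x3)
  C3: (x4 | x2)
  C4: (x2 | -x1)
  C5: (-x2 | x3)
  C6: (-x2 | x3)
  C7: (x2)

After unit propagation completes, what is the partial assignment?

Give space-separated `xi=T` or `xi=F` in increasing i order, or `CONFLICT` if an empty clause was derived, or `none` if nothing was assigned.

Answer: x2=T x3=T

Derivation:
unit clause [3] forces x3=T; simplify:
  drop -3 from [-4, 1, -3] -> [-4, 1]
  satisfied 3 clause(s); 4 remain; assigned so far: [3]
unit clause [2] forces x2=T; simplify:
  satisfied 3 clause(s); 1 remain; assigned so far: [2, 3]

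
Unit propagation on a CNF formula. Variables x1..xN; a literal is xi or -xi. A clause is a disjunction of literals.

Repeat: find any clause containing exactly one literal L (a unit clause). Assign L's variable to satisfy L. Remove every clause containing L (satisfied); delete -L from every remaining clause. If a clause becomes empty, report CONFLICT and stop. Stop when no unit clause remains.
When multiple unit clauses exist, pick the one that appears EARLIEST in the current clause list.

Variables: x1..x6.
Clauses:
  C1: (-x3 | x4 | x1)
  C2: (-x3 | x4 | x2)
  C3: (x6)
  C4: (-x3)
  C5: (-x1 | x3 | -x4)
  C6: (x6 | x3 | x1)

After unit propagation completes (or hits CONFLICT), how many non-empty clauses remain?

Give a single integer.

unit clause [6] forces x6=T; simplify:
  satisfied 2 clause(s); 4 remain; assigned so far: [6]
unit clause [-3] forces x3=F; simplify:
  drop 3 from [-1, 3, -4] -> [-1, -4]
  satisfied 3 clause(s); 1 remain; assigned so far: [3, 6]

Answer: 1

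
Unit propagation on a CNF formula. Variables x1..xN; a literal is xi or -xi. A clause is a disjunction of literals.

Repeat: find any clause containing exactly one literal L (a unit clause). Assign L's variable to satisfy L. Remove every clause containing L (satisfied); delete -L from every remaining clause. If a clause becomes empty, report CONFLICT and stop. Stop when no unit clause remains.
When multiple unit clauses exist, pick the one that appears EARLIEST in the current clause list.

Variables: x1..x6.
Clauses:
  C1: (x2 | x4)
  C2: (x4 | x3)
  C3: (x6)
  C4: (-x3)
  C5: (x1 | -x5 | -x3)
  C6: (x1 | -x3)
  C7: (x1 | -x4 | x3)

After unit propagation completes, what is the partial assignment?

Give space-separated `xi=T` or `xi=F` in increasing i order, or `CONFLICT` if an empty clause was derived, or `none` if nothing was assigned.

Answer: x1=T x3=F x4=T x6=T

Derivation:
unit clause [6] forces x6=T; simplify:
  satisfied 1 clause(s); 6 remain; assigned so far: [6]
unit clause [-3] forces x3=F; simplify:
  drop 3 from [4, 3] -> [4]
  drop 3 from [1, -4, 3] -> [1, -4]
  satisfied 3 clause(s); 3 remain; assigned so far: [3, 6]
unit clause [4] forces x4=T; simplify:
  drop -4 from [1, -4] -> [1]
  satisfied 2 clause(s); 1 remain; assigned so far: [3, 4, 6]
unit clause [1] forces x1=T; simplify:
  satisfied 1 clause(s); 0 remain; assigned so far: [1, 3, 4, 6]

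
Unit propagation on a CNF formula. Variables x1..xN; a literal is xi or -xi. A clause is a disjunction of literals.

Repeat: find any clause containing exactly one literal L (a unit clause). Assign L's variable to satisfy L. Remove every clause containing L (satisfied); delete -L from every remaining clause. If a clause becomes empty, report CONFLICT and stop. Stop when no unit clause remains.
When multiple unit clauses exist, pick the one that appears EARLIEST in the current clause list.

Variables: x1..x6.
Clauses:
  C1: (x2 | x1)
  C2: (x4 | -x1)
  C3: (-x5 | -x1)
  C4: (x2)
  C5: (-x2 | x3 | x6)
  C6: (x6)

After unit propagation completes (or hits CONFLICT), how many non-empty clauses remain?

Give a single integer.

unit clause [2] forces x2=T; simplify:
  drop -2 from [-2, 3, 6] -> [3, 6]
  satisfied 2 clause(s); 4 remain; assigned so far: [2]
unit clause [6] forces x6=T; simplify:
  satisfied 2 clause(s); 2 remain; assigned so far: [2, 6]

Answer: 2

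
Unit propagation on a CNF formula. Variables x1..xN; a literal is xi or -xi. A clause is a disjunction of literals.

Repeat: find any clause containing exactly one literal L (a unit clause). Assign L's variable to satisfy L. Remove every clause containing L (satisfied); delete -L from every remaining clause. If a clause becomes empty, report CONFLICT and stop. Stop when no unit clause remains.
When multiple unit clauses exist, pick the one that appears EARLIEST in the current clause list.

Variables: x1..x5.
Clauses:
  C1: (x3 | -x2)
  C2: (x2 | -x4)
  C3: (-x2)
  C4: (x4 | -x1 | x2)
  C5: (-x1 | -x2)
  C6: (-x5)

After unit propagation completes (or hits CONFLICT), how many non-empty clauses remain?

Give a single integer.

Answer: 0

Derivation:
unit clause [-2] forces x2=F; simplify:
  drop 2 from [2, -4] -> [-4]
  drop 2 from [4, -1, 2] -> [4, -1]
  satisfied 3 clause(s); 3 remain; assigned so far: [2]
unit clause [-4] forces x4=F; simplify:
  drop 4 from [4, -1] -> [-1]
  satisfied 1 clause(s); 2 remain; assigned so far: [2, 4]
unit clause [-1] forces x1=F; simplify:
  satisfied 1 clause(s); 1 remain; assigned so far: [1, 2, 4]
unit clause [-5] forces x5=F; simplify:
  satisfied 1 clause(s); 0 remain; assigned so far: [1, 2, 4, 5]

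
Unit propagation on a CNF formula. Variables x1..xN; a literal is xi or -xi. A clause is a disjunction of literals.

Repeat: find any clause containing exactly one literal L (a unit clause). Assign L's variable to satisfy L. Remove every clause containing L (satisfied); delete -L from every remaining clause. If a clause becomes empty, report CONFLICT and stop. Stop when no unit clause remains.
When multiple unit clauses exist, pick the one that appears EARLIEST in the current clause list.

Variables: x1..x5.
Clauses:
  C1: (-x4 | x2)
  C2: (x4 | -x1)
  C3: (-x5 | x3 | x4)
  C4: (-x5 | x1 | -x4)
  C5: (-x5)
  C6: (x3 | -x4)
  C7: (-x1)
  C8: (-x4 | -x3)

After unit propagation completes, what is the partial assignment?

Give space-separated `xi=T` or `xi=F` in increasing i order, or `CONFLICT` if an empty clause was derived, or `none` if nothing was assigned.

Answer: x1=F x5=F

Derivation:
unit clause [-5] forces x5=F; simplify:
  satisfied 3 clause(s); 5 remain; assigned so far: [5]
unit clause [-1] forces x1=F; simplify:
  satisfied 2 clause(s); 3 remain; assigned so far: [1, 5]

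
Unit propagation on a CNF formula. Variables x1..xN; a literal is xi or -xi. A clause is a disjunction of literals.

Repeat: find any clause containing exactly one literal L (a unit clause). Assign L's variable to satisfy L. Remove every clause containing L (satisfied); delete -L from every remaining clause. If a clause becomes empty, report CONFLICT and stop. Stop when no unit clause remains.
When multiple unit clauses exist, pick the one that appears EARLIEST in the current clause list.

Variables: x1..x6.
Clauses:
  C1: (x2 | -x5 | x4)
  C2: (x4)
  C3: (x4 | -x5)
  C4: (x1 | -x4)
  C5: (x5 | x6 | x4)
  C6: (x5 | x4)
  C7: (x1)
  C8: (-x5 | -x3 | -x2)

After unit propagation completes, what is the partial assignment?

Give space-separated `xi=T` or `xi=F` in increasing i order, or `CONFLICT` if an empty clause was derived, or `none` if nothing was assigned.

unit clause [4] forces x4=T; simplify:
  drop -4 from [1, -4] -> [1]
  satisfied 5 clause(s); 3 remain; assigned so far: [4]
unit clause [1] forces x1=T; simplify:
  satisfied 2 clause(s); 1 remain; assigned so far: [1, 4]

Answer: x1=T x4=T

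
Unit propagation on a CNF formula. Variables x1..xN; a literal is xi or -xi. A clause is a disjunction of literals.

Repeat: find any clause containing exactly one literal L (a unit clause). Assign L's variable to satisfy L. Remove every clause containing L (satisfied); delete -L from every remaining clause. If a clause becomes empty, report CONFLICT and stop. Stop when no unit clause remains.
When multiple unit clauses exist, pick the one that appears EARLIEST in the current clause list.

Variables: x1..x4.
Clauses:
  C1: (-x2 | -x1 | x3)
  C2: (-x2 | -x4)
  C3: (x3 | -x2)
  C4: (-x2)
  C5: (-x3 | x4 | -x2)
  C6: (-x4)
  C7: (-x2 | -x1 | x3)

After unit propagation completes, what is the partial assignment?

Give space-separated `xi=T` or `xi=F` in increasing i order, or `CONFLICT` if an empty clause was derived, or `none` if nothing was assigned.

Answer: x2=F x4=F

Derivation:
unit clause [-2] forces x2=F; simplify:
  satisfied 6 clause(s); 1 remain; assigned so far: [2]
unit clause [-4] forces x4=F; simplify:
  satisfied 1 clause(s); 0 remain; assigned so far: [2, 4]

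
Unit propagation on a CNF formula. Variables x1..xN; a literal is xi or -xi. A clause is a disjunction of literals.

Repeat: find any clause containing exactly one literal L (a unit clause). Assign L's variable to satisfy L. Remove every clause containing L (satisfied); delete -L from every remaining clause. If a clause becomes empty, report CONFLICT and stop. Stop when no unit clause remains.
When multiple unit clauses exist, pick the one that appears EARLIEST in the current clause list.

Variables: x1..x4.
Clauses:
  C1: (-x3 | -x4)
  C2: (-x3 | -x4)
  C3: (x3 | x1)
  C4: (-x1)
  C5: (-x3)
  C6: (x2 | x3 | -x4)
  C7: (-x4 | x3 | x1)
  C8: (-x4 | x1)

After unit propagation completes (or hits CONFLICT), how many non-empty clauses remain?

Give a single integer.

unit clause [-1] forces x1=F; simplify:
  drop 1 from [3, 1] -> [3]
  drop 1 from [-4, 3, 1] -> [-4, 3]
  drop 1 from [-4, 1] -> [-4]
  satisfied 1 clause(s); 7 remain; assigned so far: [1]
unit clause [3] forces x3=T; simplify:
  drop -3 from [-3, -4] -> [-4]
  drop -3 from [-3, -4] -> [-4]
  drop -3 from [-3] -> [] (empty!)
  satisfied 3 clause(s); 4 remain; assigned so far: [1, 3]
CONFLICT (empty clause)

Answer: 3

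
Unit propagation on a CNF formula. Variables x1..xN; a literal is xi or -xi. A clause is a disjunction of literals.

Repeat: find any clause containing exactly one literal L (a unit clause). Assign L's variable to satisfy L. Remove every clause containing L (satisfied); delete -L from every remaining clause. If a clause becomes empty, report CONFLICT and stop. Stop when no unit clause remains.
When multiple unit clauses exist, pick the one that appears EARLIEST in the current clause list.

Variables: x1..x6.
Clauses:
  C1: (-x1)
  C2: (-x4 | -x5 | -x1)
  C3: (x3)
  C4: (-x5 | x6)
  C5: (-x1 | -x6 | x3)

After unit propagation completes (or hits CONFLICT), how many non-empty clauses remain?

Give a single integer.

unit clause [-1] forces x1=F; simplify:
  satisfied 3 clause(s); 2 remain; assigned so far: [1]
unit clause [3] forces x3=T; simplify:
  satisfied 1 clause(s); 1 remain; assigned so far: [1, 3]

Answer: 1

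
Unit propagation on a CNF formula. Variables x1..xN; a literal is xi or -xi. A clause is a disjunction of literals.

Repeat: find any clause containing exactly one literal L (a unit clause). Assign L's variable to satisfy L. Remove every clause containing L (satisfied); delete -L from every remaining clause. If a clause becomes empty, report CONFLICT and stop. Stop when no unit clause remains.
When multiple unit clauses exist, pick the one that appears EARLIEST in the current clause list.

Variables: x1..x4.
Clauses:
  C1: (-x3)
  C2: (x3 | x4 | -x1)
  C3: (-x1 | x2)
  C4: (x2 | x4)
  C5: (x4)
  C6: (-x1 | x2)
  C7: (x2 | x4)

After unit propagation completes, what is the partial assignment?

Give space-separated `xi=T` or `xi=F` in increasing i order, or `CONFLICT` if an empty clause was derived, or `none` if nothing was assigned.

unit clause [-3] forces x3=F; simplify:
  drop 3 from [3, 4, -1] -> [4, -1]
  satisfied 1 clause(s); 6 remain; assigned so far: [3]
unit clause [4] forces x4=T; simplify:
  satisfied 4 clause(s); 2 remain; assigned so far: [3, 4]

Answer: x3=F x4=T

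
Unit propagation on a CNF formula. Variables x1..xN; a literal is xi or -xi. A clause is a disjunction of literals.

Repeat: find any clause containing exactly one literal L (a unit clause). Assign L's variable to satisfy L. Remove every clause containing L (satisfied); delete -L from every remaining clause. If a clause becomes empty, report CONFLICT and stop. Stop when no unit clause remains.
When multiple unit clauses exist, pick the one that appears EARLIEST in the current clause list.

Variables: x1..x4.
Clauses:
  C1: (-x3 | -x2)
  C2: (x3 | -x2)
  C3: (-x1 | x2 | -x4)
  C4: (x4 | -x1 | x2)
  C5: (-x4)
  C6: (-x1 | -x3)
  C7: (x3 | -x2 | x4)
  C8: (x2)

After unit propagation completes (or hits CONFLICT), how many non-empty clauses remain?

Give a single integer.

unit clause [-4] forces x4=F; simplify:
  drop 4 from [4, -1, 2] -> [-1, 2]
  drop 4 from [3, -2, 4] -> [3, -2]
  satisfied 2 clause(s); 6 remain; assigned so far: [4]
unit clause [2] forces x2=T; simplify:
  drop -2 from [-3, -2] -> [-3]
  drop -2 from [3, -2] -> [3]
  drop -2 from [3, -2] -> [3]
  satisfied 2 clause(s); 4 remain; assigned so far: [2, 4]
unit clause [-3] forces x3=F; simplify:
  drop 3 from [3] -> [] (empty!)
  drop 3 from [3] -> [] (empty!)
  satisfied 2 clause(s); 2 remain; assigned so far: [2, 3, 4]
CONFLICT (empty clause)

Answer: 0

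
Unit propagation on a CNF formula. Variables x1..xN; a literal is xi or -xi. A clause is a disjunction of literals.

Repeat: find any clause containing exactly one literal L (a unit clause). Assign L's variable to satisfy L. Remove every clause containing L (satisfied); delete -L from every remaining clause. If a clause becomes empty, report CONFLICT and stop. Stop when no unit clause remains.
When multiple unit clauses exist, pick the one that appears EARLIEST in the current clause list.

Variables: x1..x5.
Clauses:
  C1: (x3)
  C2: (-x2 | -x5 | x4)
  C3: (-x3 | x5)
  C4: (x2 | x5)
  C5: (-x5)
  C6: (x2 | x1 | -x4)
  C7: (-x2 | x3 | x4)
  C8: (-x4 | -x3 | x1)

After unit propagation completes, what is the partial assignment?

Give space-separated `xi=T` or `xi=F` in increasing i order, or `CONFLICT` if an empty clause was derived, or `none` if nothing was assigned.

unit clause [3] forces x3=T; simplify:
  drop -3 from [-3, 5] -> [5]
  drop -3 from [-4, -3, 1] -> [-4, 1]
  satisfied 2 clause(s); 6 remain; assigned so far: [3]
unit clause [5] forces x5=T; simplify:
  drop -5 from [-2, -5, 4] -> [-2, 4]
  drop -5 from [-5] -> [] (empty!)
  satisfied 2 clause(s); 4 remain; assigned so far: [3, 5]
CONFLICT (empty clause)

Answer: CONFLICT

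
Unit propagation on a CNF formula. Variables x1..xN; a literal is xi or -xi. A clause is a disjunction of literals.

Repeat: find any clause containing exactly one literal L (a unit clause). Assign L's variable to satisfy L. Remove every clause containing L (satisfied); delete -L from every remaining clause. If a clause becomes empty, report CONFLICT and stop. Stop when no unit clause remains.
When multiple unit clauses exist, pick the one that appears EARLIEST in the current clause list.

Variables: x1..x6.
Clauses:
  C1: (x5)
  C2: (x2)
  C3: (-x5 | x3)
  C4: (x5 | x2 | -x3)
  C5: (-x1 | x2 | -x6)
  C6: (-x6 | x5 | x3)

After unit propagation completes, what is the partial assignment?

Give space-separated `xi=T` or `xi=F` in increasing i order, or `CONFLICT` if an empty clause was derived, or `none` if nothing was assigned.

Answer: x2=T x3=T x5=T

Derivation:
unit clause [5] forces x5=T; simplify:
  drop -5 from [-5, 3] -> [3]
  satisfied 3 clause(s); 3 remain; assigned so far: [5]
unit clause [2] forces x2=T; simplify:
  satisfied 2 clause(s); 1 remain; assigned so far: [2, 5]
unit clause [3] forces x3=T; simplify:
  satisfied 1 clause(s); 0 remain; assigned so far: [2, 3, 5]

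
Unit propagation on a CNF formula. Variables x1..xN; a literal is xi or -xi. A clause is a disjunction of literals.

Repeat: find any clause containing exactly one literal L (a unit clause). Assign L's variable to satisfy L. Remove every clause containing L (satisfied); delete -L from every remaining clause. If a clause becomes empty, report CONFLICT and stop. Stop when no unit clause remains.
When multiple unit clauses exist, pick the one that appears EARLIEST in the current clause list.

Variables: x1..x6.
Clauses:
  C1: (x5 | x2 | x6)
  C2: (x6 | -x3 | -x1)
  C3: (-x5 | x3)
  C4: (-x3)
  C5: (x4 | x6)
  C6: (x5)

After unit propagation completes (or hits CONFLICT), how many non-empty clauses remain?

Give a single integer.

Answer: 2

Derivation:
unit clause [-3] forces x3=F; simplify:
  drop 3 from [-5, 3] -> [-5]
  satisfied 2 clause(s); 4 remain; assigned so far: [3]
unit clause [-5] forces x5=F; simplify:
  drop 5 from [5, 2, 6] -> [2, 6]
  drop 5 from [5] -> [] (empty!)
  satisfied 1 clause(s); 3 remain; assigned so far: [3, 5]
CONFLICT (empty clause)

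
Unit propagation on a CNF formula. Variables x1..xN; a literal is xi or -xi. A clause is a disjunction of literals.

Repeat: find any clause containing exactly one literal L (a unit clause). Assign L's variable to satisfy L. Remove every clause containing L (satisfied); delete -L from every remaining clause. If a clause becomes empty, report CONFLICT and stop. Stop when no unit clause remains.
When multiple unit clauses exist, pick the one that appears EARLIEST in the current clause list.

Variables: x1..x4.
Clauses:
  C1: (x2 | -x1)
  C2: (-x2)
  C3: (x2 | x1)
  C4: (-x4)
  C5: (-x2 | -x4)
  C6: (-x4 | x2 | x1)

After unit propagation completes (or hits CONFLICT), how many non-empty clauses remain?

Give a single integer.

unit clause [-2] forces x2=F; simplify:
  drop 2 from [2, -1] -> [-1]
  drop 2 from [2, 1] -> [1]
  drop 2 from [-4, 2, 1] -> [-4, 1]
  satisfied 2 clause(s); 4 remain; assigned so far: [2]
unit clause [-1] forces x1=F; simplify:
  drop 1 from [1] -> [] (empty!)
  drop 1 from [-4, 1] -> [-4]
  satisfied 1 clause(s); 3 remain; assigned so far: [1, 2]
CONFLICT (empty clause)

Answer: 2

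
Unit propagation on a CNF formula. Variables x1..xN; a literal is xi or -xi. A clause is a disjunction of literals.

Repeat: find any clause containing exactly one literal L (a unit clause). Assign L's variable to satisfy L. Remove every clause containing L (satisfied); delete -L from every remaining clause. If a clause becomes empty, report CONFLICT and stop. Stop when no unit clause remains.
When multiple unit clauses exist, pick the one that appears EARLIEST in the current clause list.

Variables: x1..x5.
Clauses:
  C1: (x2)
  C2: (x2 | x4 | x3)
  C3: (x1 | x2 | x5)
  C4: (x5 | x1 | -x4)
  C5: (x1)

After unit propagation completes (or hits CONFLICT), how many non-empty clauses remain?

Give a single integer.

Answer: 0

Derivation:
unit clause [2] forces x2=T; simplify:
  satisfied 3 clause(s); 2 remain; assigned so far: [2]
unit clause [1] forces x1=T; simplify:
  satisfied 2 clause(s); 0 remain; assigned so far: [1, 2]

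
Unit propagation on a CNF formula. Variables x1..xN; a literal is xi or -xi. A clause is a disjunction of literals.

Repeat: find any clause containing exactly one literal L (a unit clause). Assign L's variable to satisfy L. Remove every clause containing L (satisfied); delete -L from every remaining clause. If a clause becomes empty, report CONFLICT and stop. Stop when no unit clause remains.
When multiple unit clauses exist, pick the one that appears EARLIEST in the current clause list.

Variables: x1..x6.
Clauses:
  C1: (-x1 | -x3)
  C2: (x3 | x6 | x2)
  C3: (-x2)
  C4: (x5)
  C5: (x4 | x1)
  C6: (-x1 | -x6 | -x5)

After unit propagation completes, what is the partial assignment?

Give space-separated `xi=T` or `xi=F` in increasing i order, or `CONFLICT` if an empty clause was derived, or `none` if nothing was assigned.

unit clause [-2] forces x2=F; simplify:
  drop 2 from [3, 6, 2] -> [3, 6]
  satisfied 1 clause(s); 5 remain; assigned so far: [2]
unit clause [5] forces x5=T; simplify:
  drop -5 from [-1, -6, -5] -> [-1, -6]
  satisfied 1 clause(s); 4 remain; assigned so far: [2, 5]

Answer: x2=F x5=T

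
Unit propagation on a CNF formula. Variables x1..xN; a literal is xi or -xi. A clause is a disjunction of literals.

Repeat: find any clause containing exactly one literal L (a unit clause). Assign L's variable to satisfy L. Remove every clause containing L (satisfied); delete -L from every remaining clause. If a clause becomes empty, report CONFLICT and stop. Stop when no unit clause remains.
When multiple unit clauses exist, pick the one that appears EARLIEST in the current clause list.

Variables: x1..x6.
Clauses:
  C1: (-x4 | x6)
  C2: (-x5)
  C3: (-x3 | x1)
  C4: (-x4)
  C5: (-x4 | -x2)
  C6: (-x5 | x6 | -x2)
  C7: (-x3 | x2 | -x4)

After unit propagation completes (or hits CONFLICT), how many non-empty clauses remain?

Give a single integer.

Answer: 1

Derivation:
unit clause [-5] forces x5=F; simplify:
  satisfied 2 clause(s); 5 remain; assigned so far: [5]
unit clause [-4] forces x4=F; simplify:
  satisfied 4 clause(s); 1 remain; assigned so far: [4, 5]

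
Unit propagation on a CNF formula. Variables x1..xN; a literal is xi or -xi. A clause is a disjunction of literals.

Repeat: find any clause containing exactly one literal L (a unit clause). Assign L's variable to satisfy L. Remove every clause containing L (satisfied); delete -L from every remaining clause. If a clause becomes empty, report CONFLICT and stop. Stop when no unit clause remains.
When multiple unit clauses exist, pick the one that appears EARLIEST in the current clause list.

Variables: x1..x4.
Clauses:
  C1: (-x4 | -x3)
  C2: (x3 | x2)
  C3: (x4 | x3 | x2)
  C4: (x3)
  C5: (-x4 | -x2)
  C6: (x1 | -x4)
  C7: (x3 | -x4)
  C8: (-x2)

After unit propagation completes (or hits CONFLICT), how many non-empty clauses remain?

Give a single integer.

Answer: 0

Derivation:
unit clause [3] forces x3=T; simplify:
  drop -3 from [-4, -3] -> [-4]
  satisfied 4 clause(s); 4 remain; assigned so far: [3]
unit clause [-4] forces x4=F; simplify:
  satisfied 3 clause(s); 1 remain; assigned so far: [3, 4]
unit clause [-2] forces x2=F; simplify:
  satisfied 1 clause(s); 0 remain; assigned so far: [2, 3, 4]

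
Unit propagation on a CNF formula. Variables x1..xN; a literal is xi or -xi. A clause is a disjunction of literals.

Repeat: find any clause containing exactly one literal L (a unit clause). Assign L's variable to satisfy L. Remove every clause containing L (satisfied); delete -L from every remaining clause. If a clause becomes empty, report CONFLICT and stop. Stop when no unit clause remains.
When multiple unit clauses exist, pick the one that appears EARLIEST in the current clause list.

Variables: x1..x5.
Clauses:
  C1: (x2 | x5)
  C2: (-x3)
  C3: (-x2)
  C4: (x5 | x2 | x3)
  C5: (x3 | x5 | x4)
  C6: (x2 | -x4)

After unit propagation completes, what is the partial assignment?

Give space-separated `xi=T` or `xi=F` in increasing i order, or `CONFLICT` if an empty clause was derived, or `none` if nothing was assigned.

unit clause [-3] forces x3=F; simplify:
  drop 3 from [5, 2, 3] -> [5, 2]
  drop 3 from [3, 5, 4] -> [5, 4]
  satisfied 1 clause(s); 5 remain; assigned so far: [3]
unit clause [-2] forces x2=F; simplify:
  drop 2 from [2, 5] -> [5]
  drop 2 from [5, 2] -> [5]
  drop 2 from [2, -4] -> [-4]
  satisfied 1 clause(s); 4 remain; assigned so far: [2, 3]
unit clause [5] forces x5=T; simplify:
  satisfied 3 clause(s); 1 remain; assigned so far: [2, 3, 5]
unit clause [-4] forces x4=F; simplify:
  satisfied 1 clause(s); 0 remain; assigned so far: [2, 3, 4, 5]

Answer: x2=F x3=F x4=F x5=T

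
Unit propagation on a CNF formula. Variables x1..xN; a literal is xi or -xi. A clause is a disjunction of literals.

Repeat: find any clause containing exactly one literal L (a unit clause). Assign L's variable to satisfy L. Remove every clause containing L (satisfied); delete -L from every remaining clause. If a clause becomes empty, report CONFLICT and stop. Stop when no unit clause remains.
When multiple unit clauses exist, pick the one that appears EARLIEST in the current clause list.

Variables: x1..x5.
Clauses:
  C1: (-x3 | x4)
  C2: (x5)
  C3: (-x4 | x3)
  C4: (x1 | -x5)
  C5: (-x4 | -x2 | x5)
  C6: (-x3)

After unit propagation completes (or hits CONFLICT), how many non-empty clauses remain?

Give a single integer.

unit clause [5] forces x5=T; simplify:
  drop -5 from [1, -5] -> [1]
  satisfied 2 clause(s); 4 remain; assigned so far: [5]
unit clause [1] forces x1=T; simplify:
  satisfied 1 clause(s); 3 remain; assigned so far: [1, 5]
unit clause [-3] forces x3=F; simplify:
  drop 3 from [-4, 3] -> [-4]
  satisfied 2 clause(s); 1 remain; assigned so far: [1, 3, 5]
unit clause [-4] forces x4=F; simplify:
  satisfied 1 clause(s); 0 remain; assigned so far: [1, 3, 4, 5]

Answer: 0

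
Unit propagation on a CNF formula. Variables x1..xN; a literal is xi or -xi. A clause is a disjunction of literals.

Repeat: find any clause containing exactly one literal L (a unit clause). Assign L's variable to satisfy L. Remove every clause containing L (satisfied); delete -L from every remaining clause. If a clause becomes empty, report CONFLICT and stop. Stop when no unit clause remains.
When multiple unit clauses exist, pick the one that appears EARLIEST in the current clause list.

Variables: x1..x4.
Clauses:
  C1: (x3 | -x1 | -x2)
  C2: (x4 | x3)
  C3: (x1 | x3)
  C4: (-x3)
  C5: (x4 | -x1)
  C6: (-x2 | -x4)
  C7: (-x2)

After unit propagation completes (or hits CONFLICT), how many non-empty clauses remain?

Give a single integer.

unit clause [-3] forces x3=F; simplify:
  drop 3 from [3, -1, -2] -> [-1, -2]
  drop 3 from [4, 3] -> [4]
  drop 3 from [1, 3] -> [1]
  satisfied 1 clause(s); 6 remain; assigned so far: [3]
unit clause [4] forces x4=T; simplify:
  drop -4 from [-2, -4] -> [-2]
  satisfied 2 clause(s); 4 remain; assigned so far: [3, 4]
unit clause [1] forces x1=T; simplify:
  drop -1 from [-1, -2] -> [-2]
  satisfied 1 clause(s); 3 remain; assigned so far: [1, 3, 4]
unit clause [-2] forces x2=F; simplify:
  satisfied 3 clause(s); 0 remain; assigned so far: [1, 2, 3, 4]

Answer: 0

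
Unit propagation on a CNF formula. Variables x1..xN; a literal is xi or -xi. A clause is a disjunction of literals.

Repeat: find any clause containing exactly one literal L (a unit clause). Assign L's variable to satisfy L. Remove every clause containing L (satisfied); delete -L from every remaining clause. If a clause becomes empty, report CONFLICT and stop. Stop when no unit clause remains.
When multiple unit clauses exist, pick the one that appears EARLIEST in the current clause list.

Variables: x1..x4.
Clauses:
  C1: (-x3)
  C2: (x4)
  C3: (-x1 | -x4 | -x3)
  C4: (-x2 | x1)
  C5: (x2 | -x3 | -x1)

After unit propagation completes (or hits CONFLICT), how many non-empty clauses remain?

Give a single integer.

unit clause [-3] forces x3=F; simplify:
  satisfied 3 clause(s); 2 remain; assigned so far: [3]
unit clause [4] forces x4=T; simplify:
  satisfied 1 clause(s); 1 remain; assigned so far: [3, 4]

Answer: 1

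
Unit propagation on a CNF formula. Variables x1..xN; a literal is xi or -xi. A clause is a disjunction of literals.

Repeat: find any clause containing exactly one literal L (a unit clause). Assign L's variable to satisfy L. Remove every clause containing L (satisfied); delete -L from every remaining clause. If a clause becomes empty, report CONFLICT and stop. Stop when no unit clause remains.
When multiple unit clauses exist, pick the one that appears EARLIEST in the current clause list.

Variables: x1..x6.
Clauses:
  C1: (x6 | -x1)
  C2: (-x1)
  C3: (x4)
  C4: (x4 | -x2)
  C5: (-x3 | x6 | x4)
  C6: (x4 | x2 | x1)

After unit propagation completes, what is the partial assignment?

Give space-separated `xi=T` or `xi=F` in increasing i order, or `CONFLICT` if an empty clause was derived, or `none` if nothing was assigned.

Answer: x1=F x4=T

Derivation:
unit clause [-1] forces x1=F; simplify:
  drop 1 from [4, 2, 1] -> [4, 2]
  satisfied 2 clause(s); 4 remain; assigned so far: [1]
unit clause [4] forces x4=T; simplify:
  satisfied 4 clause(s); 0 remain; assigned so far: [1, 4]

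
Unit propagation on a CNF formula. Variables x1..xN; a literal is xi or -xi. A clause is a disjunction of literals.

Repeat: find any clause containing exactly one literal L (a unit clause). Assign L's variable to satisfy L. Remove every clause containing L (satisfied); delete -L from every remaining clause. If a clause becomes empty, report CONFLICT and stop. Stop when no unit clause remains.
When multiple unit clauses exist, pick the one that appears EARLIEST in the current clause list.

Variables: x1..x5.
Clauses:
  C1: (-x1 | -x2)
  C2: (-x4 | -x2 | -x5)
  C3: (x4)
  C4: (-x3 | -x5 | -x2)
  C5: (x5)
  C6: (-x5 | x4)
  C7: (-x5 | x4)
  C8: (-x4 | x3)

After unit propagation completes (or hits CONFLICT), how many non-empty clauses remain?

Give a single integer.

unit clause [4] forces x4=T; simplify:
  drop -4 from [-4, -2, -5] -> [-2, -5]
  drop -4 from [-4, 3] -> [3]
  satisfied 3 clause(s); 5 remain; assigned so far: [4]
unit clause [5] forces x5=T; simplify:
  drop -5 from [-2, -5] -> [-2]
  drop -5 from [-3, -5, -2] -> [-3, -2]
  satisfied 1 clause(s); 4 remain; assigned so far: [4, 5]
unit clause [-2] forces x2=F; simplify:
  satisfied 3 clause(s); 1 remain; assigned so far: [2, 4, 5]
unit clause [3] forces x3=T; simplify:
  satisfied 1 clause(s); 0 remain; assigned so far: [2, 3, 4, 5]

Answer: 0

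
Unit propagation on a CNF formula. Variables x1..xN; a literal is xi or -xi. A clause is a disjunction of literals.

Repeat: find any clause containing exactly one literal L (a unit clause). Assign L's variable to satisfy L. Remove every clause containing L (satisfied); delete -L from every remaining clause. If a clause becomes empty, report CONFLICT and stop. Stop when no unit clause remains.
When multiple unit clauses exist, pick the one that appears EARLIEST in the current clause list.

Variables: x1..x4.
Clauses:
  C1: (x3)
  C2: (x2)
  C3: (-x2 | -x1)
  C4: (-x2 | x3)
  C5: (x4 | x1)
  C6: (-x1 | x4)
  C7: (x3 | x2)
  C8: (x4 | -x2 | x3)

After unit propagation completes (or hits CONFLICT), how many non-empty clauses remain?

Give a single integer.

unit clause [3] forces x3=T; simplify:
  satisfied 4 clause(s); 4 remain; assigned so far: [3]
unit clause [2] forces x2=T; simplify:
  drop -2 from [-2, -1] -> [-1]
  satisfied 1 clause(s); 3 remain; assigned so far: [2, 3]
unit clause [-1] forces x1=F; simplify:
  drop 1 from [4, 1] -> [4]
  satisfied 2 clause(s); 1 remain; assigned so far: [1, 2, 3]
unit clause [4] forces x4=T; simplify:
  satisfied 1 clause(s); 0 remain; assigned so far: [1, 2, 3, 4]

Answer: 0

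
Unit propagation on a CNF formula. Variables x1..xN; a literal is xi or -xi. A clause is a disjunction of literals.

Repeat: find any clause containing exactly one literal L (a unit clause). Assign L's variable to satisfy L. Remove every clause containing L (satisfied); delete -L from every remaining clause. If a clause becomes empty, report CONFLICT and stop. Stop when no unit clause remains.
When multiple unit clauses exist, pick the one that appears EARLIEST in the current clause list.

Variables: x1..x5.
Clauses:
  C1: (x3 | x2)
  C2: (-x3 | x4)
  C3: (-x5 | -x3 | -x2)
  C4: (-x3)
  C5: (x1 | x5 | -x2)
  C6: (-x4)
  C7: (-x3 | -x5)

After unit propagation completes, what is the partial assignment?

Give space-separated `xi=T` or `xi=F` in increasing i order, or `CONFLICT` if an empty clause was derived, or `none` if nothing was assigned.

unit clause [-3] forces x3=F; simplify:
  drop 3 from [3, 2] -> [2]
  satisfied 4 clause(s); 3 remain; assigned so far: [3]
unit clause [2] forces x2=T; simplify:
  drop -2 from [1, 5, -2] -> [1, 5]
  satisfied 1 clause(s); 2 remain; assigned so far: [2, 3]
unit clause [-4] forces x4=F; simplify:
  satisfied 1 clause(s); 1 remain; assigned so far: [2, 3, 4]

Answer: x2=T x3=F x4=F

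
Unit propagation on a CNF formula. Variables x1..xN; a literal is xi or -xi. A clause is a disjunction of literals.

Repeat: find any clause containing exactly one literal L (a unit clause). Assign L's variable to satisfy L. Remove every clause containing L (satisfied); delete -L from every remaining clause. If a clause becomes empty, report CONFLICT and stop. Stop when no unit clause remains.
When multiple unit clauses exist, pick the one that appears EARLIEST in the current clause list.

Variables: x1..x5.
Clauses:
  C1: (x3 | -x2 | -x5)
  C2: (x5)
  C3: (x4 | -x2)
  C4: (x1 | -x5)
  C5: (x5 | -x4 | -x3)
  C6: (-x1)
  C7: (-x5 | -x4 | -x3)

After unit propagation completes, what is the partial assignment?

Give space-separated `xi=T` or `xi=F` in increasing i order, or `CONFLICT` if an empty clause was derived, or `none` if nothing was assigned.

unit clause [5] forces x5=T; simplify:
  drop -5 from [3, -2, -5] -> [3, -2]
  drop -5 from [1, -5] -> [1]
  drop -5 from [-5, -4, -3] -> [-4, -3]
  satisfied 2 clause(s); 5 remain; assigned so far: [5]
unit clause [1] forces x1=T; simplify:
  drop -1 from [-1] -> [] (empty!)
  satisfied 1 clause(s); 4 remain; assigned so far: [1, 5]
CONFLICT (empty clause)

Answer: CONFLICT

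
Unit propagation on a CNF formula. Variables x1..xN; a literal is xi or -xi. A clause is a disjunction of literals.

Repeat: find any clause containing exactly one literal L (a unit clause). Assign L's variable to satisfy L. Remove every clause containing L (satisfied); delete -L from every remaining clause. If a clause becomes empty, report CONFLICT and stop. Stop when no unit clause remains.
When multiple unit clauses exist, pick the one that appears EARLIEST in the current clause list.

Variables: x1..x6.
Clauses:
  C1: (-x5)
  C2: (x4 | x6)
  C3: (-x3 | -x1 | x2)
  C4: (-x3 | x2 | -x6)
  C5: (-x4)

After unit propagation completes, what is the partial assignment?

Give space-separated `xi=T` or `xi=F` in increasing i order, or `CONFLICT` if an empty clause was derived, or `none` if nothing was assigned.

unit clause [-5] forces x5=F; simplify:
  satisfied 1 clause(s); 4 remain; assigned so far: [5]
unit clause [-4] forces x4=F; simplify:
  drop 4 from [4, 6] -> [6]
  satisfied 1 clause(s); 3 remain; assigned so far: [4, 5]
unit clause [6] forces x6=T; simplify:
  drop -6 from [-3, 2, -6] -> [-3, 2]
  satisfied 1 clause(s); 2 remain; assigned so far: [4, 5, 6]

Answer: x4=F x5=F x6=T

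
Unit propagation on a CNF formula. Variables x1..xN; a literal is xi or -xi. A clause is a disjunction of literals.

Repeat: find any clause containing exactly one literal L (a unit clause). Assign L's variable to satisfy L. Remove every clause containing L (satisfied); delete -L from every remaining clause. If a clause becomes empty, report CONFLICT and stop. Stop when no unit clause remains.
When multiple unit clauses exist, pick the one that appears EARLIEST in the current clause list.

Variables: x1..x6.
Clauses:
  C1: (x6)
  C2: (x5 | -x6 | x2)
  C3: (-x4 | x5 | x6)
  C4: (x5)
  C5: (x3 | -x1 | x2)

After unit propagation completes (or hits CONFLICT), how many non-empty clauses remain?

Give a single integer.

Answer: 1

Derivation:
unit clause [6] forces x6=T; simplify:
  drop -6 from [5, -6, 2] -> [5, 2]
  satisfied 2 clause(s); 3 remain; assigned so far: [6]
unit clause [5] forces x5=T; simplify:
  satisfied 2 clause(s); 1 remain; assigned so far: [5, 6]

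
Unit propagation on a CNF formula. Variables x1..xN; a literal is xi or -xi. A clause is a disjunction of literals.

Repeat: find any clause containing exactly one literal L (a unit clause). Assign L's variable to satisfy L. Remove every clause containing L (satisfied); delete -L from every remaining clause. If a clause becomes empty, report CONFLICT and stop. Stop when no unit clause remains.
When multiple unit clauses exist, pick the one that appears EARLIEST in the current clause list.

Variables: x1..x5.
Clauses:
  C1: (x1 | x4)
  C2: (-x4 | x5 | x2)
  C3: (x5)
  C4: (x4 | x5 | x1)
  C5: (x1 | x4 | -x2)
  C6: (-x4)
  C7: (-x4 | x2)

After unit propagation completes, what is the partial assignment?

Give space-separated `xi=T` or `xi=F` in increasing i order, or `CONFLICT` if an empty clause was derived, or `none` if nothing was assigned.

Answer: x1=T x4=F x5=T

Derivation:
unit clause [5] forces x5=T; simplify:
  satisfied 3 clause(s); 4 remain; assigned so far: [5]
unit clause [-4] forces x4=F; simplify:
  drop 4 from [1, 4] -> [1]
  drop 4 from [1, 4, -2] -> [1, -2]
  satisfied 2 clause(s); 2 remain; assigned so far: [4, 5]
unit clause [1] forces x1=T; simplify:
  satisfied 2 clause(s); 0 remain; assigned so far: [1, 4, 5]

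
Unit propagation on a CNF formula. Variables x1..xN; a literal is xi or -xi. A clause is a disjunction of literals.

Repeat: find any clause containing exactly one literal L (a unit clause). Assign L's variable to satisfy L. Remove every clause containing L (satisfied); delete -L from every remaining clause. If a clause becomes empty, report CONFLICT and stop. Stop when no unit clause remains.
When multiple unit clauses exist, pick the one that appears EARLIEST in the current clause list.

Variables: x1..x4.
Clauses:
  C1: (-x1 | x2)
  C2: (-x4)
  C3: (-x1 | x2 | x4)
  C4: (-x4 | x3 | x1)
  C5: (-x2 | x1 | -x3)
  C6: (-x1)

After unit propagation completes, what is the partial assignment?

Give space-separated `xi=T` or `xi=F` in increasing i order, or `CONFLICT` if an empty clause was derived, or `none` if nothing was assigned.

Answer: x1=F x4=F

Derivation:
unit clause [-4] forces x4=F; simplify:
  drop 4 from [-1, 2, 4] -> [-1, 2]
  satisfied 2 clause(s); 4 remain; assigned so far: [4]
unit clause [-1] forces x1=F; simplify:
  drop 1 from [-2, 1, -3] -> [-2, -3]
  satisfied 3 clause(s); 1 remain; assigned so far: [1, 4]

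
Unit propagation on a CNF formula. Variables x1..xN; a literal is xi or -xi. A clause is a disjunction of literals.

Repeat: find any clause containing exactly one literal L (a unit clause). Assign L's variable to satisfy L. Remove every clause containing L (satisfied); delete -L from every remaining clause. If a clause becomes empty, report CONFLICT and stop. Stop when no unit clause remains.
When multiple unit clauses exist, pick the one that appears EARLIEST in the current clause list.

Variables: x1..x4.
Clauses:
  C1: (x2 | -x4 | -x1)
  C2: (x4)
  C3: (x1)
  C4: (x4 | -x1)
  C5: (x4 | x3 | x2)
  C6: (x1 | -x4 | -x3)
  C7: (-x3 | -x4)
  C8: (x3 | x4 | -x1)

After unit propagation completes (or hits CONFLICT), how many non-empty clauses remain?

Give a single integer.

Answer: 0

Derivation:
unit clause [4] forces x4=T; simplify:
  drop -4 from [2, -4, -1] -> [2, -1]
  drop -4 from [1, -4, -3] -> [1, -3]
  drop -4 from [-3, -4] -> [-3]
  satisfied 4 clause(s); 4 remain; assigned so far: [4]
unit clause [1] forces x1=T; simplify:
  drop -1 from [2, -1] -> [2]
  satisfied 2 clause(s); 2 remain; assigned so far: [1, 4]
unit clause [2] forces x2=T; simplify:
  satisfied 1 clause(s); 1 remain; assigned so far: [1, 2, 4]
unit clause [-3] forces x3=F; simplify:
  satisfied 1 clause(s); 0 remain; assigned so far: [1, 2, 3, 4]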